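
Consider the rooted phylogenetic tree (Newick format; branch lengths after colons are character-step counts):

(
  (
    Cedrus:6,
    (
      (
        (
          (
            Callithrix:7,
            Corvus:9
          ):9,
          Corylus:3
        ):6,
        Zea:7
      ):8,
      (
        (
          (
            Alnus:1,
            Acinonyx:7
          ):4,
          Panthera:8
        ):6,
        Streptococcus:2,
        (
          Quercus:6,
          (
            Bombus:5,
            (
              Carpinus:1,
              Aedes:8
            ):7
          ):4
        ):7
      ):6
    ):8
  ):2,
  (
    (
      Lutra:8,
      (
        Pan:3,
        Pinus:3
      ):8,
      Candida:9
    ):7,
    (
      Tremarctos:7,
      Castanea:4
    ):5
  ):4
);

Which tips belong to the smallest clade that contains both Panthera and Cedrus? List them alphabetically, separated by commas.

Acinonyx, Aedes, Alnus, Bombus, Callithrix, Carpinus, Cedrus, Corvus, Corylus, Panthera, Quercus, Streptococcus, Zea

Tracing Panthera: it sits inside ((Alnus,Acinonyx),Panthera).
Tracing Cedrus: it sits inside (Cedrus,((((Callithrix,Corvus),Corylus),Zea),(((Alnus,Acinonyx),Panthera),Streptococcus,(Quercus,(Bombus,(Carpinus,Aedes)))))).
The smallest clade enclosing both is (Cedrus,((((Callithrix,Corvus),Corylus),Zea),(((Alnus,Acinonyx),Panthera),Streptococcus,(Quercus,(Bombus,(Carpinus,Aedes)))))); the answer is its 13 terminal taxa in alphabetical order.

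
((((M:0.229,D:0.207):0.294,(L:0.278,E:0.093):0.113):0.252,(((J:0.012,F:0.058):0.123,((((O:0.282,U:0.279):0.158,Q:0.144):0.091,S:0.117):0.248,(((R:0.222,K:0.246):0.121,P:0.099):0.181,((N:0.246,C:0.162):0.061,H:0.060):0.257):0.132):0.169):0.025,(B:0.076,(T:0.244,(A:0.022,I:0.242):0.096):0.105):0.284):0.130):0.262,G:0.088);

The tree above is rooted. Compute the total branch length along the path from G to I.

1.207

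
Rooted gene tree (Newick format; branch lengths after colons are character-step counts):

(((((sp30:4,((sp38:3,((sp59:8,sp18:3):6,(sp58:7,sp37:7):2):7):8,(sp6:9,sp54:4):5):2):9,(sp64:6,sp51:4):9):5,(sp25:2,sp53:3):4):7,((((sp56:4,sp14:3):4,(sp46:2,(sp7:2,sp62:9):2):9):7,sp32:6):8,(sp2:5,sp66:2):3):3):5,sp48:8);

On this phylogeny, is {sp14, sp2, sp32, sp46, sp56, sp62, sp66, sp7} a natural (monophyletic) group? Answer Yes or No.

The most recent common ancestor of these taxa subtends ((((sp56,sp14),(sp46,(sp7,sp62))),sp32),(sp2,sp66)).
That clade has exactly 8 tips — every listed taxon and nothing else — so the group is monophyletic.

Yes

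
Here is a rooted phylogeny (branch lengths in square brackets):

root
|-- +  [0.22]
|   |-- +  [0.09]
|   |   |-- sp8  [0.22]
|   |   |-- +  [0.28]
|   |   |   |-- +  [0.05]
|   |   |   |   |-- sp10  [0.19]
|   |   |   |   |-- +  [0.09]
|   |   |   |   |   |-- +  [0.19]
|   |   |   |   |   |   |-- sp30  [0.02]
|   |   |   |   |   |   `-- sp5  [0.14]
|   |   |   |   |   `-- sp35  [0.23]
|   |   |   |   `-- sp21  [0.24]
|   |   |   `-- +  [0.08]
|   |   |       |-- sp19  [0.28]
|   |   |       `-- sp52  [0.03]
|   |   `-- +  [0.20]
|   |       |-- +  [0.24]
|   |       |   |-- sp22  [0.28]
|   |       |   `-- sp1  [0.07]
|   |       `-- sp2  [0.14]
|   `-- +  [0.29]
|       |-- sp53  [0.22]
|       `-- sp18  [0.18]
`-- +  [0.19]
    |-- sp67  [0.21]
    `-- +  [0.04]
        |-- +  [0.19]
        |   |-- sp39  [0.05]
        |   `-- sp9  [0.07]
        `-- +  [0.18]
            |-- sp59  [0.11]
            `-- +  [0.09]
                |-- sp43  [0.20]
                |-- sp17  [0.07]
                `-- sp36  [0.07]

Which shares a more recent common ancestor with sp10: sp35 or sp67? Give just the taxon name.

sp35

The MRCA of sp10 and sp35 subtends (sp10,((sp30,sp5),sp35),sp21) (5 taxa).
The MRCA of sp10 and sp67 is the root, subtending the entire tree (20 taxa).
The first is nested inside the second, so sp10 shares a more recent common ancestor with sp35.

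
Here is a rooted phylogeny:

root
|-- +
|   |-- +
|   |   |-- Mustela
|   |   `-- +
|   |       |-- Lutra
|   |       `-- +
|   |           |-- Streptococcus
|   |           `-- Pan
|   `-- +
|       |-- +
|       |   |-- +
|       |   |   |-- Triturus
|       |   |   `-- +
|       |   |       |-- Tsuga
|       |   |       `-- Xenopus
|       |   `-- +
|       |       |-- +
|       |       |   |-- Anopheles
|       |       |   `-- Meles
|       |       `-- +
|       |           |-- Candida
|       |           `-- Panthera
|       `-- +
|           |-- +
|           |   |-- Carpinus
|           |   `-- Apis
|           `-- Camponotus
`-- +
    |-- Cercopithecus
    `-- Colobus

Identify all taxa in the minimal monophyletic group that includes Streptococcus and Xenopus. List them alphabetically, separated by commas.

Tracing Streptococcus: it sits inside (Streptococcus,Pan).
Tracing Xenopus: it sits inside (Tsuga,Xenopus).
The smallest clade enclosing both is ((Mustela,(Lutra,(Streptococcus,Pan))),(((Triturus,(Tsuga,Xenopus)),((Anopheles,Meles),(Candida,Panthera))),((Carpinus,Apis),Camponotus))); the answer is its 14 terminal taxa in alphabetical order.

Anopheles, Apis, Camponotus, Candida, Carpinus, Lutra, Meles, Mustela, Pan, Panthera, Streptococcus, Triturus, Tsuga, Xenopus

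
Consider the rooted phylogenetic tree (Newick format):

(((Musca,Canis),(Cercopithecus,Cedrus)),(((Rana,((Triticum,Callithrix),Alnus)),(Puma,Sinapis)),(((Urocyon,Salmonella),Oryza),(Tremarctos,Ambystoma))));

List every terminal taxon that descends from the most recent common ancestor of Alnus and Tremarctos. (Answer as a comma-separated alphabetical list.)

Tracing Alnus: it sits inside ((Triticum,Callithrix),Alnus).
Tracing Tremarctos: it sits inside (Tremarctos,Ambystoma).
The smallest clade enclosing both is (((Rana,((Triticum,Callithrix),Alnus)),(Puma,Sinapis)),(((Urocyon,Salmonella),Oryza),(Tremarctos,Ambystoma))); the answer is its 11 terminal taxa in alphabetical order.

Alnus, Ambystoma, Callithrix, Oryza, Puma, Rana, Salmonella, Sinapis, Tremarctos, Triticum, Urocyon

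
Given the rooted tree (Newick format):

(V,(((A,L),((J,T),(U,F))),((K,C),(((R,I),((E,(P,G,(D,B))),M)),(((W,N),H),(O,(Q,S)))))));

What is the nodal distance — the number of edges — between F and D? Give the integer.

The MRCA of F and D is the node subtending (((A,L),((J,T),(U,F))),((K,C),(((R,I),((E,(P,G,(D,B))),M)),(((W,N),H),(O,(Q,S)))))).
From F up to that node: 4 branches. From D up to the same node: 8 branches. Total: 4 + 8 = 12.

12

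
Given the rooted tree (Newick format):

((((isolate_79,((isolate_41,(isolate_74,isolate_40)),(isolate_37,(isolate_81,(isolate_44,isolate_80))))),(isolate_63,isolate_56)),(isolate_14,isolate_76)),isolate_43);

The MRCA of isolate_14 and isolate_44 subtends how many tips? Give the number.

12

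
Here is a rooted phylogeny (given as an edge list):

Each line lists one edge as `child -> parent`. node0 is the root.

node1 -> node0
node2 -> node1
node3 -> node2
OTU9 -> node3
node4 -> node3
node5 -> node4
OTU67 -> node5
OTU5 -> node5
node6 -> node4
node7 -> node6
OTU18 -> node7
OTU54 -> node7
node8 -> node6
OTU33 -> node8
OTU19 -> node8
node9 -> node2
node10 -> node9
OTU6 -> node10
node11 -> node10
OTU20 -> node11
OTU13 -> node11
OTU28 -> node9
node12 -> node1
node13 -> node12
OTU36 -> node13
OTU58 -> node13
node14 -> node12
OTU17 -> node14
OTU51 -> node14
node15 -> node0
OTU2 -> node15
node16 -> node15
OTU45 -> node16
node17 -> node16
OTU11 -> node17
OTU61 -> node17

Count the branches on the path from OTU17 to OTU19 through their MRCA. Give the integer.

The MRCA of OTU17 and OTU19 is the node subtending (((OTU9,((OTU67,OTU5),((OTU18,OTU54),(OTU33,OTU19)))),((OTU6,(OTU20,OTU13)),OTU28)),((OTU36,OTU58),(OTU17,OTU51))).
From OTU17 up to that node: 3 branches. From OTU19 up to the same node: 6 branches. Total: 3 + 6 = 9.

9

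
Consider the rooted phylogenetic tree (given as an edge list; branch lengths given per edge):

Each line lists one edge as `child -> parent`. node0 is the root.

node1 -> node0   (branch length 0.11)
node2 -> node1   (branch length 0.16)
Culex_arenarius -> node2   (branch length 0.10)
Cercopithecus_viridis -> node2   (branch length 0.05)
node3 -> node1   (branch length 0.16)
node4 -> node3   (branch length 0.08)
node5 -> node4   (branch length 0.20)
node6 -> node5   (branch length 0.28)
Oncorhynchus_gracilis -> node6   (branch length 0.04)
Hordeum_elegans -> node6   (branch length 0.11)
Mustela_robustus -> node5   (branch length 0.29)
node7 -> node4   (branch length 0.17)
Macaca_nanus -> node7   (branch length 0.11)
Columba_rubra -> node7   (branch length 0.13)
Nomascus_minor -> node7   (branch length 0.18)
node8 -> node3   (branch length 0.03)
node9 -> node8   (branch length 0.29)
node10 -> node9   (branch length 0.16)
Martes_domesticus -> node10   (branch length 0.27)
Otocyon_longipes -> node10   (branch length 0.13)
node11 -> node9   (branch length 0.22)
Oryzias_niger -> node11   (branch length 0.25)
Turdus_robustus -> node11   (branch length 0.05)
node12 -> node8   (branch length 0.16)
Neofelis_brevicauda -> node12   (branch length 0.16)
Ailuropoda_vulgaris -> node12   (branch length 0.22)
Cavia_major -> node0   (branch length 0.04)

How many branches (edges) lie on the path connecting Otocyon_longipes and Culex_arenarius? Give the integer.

The MRCA of Otocyon_longipes and Culex_arenarius is the node subtending ((Culex_arenarius,Cercopithecus_viridis),((((Oncorhynchus_gracilis,Hordeum_elegans),Mustela_robustus),(Macaca_nanus,Columba_rubra,Nomascus_minor)),(((Martes_domesticus,Otocyon_longipes),(Oryzias_niger,Turdus_robustus)),(Neofelis_brevicauda,Ailuropoda_vulgaris)))).
From Otocyon_longipes up to that node: 5 branches. From Culex_arenarius up to the same node: 2 branches. Total: 5 + 2 = 7.

7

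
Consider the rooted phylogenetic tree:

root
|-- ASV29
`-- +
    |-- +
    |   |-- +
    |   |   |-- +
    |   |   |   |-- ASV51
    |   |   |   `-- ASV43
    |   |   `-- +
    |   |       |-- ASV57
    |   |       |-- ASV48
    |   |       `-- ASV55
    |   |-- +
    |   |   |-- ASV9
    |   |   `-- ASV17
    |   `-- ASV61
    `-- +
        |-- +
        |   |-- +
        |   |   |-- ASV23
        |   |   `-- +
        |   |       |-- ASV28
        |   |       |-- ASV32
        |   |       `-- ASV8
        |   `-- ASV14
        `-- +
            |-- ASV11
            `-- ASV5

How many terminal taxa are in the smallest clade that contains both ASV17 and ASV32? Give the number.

15

The MRCA of ASV17 and ASV32 is the node subtending ((((ASV51,ASV43),(ASV57,ASV48,ASV55)),(ASV9,ASV17),ASV61),(((ASV23,(ASV28,ASV32,ASV8)),ASV14),(ASV11,ASV5))).
That clade contains 15 terminal taxa: ASV11, ASV14, ASV17, ASV23, ASV28, ASV32, ASV43, ASV48, ASV5, ASV51, ASV55, ASV57, ASV61, ASV8, ASV9.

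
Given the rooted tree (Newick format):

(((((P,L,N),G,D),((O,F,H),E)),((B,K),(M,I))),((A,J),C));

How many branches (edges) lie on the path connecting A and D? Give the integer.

The MRCA of A and D is the root of the tree.
From A up to that node: 3 branches. From D up to the same node: 4 branches. Total: 3 + 4 = 7.

7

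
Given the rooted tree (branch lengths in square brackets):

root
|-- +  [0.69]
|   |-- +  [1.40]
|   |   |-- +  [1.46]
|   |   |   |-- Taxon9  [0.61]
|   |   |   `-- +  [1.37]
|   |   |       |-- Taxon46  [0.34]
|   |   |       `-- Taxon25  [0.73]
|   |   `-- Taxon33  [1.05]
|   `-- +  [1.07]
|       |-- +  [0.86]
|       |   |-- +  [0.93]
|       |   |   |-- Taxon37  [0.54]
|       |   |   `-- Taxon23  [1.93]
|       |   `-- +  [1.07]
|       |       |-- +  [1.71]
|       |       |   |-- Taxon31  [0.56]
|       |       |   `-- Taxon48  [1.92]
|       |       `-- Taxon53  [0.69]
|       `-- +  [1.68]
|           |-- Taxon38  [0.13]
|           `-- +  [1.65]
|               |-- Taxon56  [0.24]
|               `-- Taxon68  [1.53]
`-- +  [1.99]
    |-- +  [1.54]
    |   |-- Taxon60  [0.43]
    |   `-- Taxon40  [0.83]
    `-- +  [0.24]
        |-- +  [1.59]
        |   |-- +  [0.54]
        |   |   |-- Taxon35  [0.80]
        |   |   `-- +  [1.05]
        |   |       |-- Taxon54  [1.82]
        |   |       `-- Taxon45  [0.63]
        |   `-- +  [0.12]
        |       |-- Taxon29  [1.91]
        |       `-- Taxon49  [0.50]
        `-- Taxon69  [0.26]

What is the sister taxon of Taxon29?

Taxon29 attaches to the tree at the node subtending (Taxon29,Taxon49).
The other lineage descending from that same node — the sister group — is the single tip Taxon49.

Taxon49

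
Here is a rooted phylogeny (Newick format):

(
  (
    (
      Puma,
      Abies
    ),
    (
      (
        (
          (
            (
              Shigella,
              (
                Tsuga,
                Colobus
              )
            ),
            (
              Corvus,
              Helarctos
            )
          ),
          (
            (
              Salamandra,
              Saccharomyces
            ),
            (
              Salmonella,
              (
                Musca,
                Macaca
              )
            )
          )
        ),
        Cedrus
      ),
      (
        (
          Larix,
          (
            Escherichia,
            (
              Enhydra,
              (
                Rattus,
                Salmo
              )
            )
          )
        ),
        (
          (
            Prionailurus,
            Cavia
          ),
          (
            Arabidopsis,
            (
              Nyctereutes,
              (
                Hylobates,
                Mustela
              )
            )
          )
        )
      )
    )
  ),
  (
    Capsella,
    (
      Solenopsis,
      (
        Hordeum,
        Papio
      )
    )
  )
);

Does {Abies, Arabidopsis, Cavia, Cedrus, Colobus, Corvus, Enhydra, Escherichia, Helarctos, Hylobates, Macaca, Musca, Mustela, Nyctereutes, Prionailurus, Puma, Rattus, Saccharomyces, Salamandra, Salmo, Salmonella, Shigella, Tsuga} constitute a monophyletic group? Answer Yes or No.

The MRCA of the listed taxa subtends ((Puma,Abies),(((((Shigella,(Tsuga,Colobus)),(Corvus,Helarctos)),((Salamandra,Saccharomyces),(Salmonella,(Musca,Macaca)))),Cedrus),((Larix,(Escherichia,(Enhydra,(Rattus,Salmo)))),((Prionailurus,Cavia),(Arabidopsis,(Nyctereutes,(Hylobates,Mustela))))))).
That clade also contains Larix, which is not in the proposed group, so the group is not monophyletic.

No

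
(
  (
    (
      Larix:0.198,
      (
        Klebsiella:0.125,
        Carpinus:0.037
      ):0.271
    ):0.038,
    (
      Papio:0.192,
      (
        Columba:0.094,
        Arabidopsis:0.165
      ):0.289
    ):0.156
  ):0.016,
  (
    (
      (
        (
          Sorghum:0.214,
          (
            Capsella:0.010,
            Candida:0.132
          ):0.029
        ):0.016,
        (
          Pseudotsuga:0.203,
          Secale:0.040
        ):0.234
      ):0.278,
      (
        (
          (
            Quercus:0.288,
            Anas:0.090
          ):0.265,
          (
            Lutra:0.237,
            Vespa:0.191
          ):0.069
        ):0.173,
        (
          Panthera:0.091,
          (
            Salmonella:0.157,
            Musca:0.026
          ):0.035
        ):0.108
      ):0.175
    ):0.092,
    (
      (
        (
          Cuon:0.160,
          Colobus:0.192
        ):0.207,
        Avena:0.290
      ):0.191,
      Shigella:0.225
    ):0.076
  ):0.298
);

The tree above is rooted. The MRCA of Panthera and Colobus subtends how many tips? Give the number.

The MRCA of Panthera and Colobus is the node subtending ((((Sorghum,(Capsella,Candida)),(Pseudotsuga,Secale)),(((Quercus,Anas),(Lutra,Vespa)),(Panthera,(Salmonella,Musca)))),(((Cuon,Colobus),Avena),Shigella)).
That clade contains 16 terminal taxa: Anas, Avena, Candida, Capsella, Colobus, Cuon, Lutra, Musca, Panthera, Pseudotsuga, Quercus, Salmonella, Secale, Shigella, Sorghum, Vespa.

16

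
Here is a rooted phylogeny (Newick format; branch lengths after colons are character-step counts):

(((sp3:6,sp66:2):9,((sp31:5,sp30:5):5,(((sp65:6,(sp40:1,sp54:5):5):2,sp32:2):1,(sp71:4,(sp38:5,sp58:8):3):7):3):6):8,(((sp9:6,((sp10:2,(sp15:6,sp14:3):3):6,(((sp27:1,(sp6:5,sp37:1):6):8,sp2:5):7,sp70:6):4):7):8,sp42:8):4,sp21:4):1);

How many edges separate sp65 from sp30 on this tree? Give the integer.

The MRCA of sp65 and sp30 is the node subtending ((sp31,sp30),(((sp65,(sp40,sp54)),sp32),(sp71,(sp38,sp58)))).
From sp65 up to that node: 4 branches. From sp30 up to the same node: 2 branches. Total: 4 + 2 = 6.

6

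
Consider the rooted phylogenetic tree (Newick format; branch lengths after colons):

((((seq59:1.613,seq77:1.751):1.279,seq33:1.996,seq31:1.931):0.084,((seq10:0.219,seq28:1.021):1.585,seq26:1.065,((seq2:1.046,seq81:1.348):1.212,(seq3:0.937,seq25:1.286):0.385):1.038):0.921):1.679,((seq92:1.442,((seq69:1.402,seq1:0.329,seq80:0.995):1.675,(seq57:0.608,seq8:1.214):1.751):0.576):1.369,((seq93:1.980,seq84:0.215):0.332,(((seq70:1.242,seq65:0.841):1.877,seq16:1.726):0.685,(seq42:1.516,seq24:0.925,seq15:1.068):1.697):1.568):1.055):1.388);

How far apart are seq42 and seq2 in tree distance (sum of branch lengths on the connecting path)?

The path runs seq42 → … → MRCA → … → seq2; the MRCA is the root of the tree.
Branch lengths along that path: 1.516 + 1.697 + 1.568 + 1.055 + 1.388 + 1.679 + 0.921 + 1.038 + 1.212 + 1.046 = 13.120.

13.120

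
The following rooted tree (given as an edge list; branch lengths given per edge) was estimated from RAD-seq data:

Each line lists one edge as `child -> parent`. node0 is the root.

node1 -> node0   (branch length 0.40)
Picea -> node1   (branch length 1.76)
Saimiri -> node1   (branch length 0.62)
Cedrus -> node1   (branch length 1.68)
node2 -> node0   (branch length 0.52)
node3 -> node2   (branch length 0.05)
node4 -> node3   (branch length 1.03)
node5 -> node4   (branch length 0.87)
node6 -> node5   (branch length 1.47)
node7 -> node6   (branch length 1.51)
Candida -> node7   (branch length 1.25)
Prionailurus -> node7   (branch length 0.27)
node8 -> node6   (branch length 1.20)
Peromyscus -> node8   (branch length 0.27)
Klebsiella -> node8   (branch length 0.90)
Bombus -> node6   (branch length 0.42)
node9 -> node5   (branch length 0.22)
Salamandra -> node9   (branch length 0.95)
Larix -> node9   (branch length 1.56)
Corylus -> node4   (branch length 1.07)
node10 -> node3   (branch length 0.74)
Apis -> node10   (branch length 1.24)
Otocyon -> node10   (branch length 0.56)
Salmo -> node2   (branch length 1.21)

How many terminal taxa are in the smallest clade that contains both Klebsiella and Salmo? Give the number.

11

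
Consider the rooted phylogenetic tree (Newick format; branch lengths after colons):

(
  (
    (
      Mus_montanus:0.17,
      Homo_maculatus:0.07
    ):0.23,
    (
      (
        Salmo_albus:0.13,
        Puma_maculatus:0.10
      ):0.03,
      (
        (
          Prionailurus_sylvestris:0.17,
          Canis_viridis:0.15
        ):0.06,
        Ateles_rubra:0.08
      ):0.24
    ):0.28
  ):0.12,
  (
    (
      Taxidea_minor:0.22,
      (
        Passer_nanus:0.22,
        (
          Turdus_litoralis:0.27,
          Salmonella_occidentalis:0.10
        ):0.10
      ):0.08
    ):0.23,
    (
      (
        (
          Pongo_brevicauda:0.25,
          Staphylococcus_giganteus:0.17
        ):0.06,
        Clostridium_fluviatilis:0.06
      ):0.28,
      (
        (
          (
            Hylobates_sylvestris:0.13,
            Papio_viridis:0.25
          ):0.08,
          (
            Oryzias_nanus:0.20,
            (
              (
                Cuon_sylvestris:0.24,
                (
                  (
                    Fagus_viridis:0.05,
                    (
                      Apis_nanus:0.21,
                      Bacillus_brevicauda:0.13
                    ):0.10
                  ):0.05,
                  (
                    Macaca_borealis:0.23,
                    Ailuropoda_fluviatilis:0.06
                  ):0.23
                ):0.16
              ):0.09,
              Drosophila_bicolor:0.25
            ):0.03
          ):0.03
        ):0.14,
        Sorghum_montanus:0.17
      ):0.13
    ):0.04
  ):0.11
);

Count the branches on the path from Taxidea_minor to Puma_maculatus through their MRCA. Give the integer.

7

The MRCA of Taxidea_minor and Puma_maculatus is the root of the tree.
From Taxidea_minor up to that node: 3 branches. From Puma_maculatus up to the same node: 4 branches. Total: 3 + 4 = 7.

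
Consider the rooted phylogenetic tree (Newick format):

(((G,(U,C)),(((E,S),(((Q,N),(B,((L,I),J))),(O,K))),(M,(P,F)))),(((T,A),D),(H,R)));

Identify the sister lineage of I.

I attaches to the tree at the node subtending (L,I).
The other lineage descending from that same node — the sister group — is the single tip L.

L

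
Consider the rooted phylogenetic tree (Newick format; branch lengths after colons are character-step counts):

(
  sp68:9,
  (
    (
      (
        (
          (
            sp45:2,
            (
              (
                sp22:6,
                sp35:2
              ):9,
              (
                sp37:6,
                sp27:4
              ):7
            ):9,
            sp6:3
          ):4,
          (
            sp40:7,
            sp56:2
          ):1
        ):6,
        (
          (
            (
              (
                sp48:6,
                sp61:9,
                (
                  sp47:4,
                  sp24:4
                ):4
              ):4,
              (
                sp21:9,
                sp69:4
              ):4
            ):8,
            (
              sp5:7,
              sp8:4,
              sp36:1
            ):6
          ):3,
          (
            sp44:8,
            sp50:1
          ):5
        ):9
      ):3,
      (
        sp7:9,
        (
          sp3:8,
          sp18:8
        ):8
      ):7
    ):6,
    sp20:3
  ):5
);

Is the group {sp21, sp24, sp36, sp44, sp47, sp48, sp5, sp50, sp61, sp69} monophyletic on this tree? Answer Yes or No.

No

The MRCA of the listed taxa subtends ((((sp48,sp61,(sp47,sp24)),(sp21,sp69)),(sp5,sp8,sp36)),(sp44,sp50)).
That clade also contains sp8, which is not in the proposed group, so the group is not monophyletic.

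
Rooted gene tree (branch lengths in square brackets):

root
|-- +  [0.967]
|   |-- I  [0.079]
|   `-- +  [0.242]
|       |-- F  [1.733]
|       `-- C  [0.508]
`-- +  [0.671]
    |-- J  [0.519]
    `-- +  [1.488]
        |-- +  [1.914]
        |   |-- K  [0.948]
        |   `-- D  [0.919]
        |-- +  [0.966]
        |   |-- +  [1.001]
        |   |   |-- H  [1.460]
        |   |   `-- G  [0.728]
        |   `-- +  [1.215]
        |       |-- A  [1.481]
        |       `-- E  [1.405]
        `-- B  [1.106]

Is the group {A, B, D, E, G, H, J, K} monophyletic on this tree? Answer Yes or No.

Yes

The most recent common ancestor of these taxa subtends (J,((K,D),((H,G),(A,E)),B)).
That clade has exactly 8 tips — every listed taxon and nothing else — so the group is monophyletic.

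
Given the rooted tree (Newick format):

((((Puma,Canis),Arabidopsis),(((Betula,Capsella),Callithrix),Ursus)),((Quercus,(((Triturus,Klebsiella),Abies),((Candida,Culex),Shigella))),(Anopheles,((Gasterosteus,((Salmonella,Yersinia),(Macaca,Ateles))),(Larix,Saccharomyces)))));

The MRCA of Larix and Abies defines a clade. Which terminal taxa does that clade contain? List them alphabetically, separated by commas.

Abies, Anopheles, Ateles, Candida, Culex, Gasterosteus, Klebsiella, Larix, Macaca, Quercus, Saccharomyces, Salmonella, Shigella, Triturus, Yersinia

Tracing Larix: it sits inside (Larix,Saccharomyces).
Tracing Abies: it sits inside ((Triturus,Klebsiella),Abies).
The smallest clade enclosing both is ((Quercus,(((Triturus,Klebsiella),Abies),((Candida,Culex),Shigella))),(Anopheles,((Gasterosteus,((Salmonella,Yersinia),(Macaca,Ateles))),(Larix,Saccharomyces)))); the answer is its 15 terminal taxa in alphabetical order.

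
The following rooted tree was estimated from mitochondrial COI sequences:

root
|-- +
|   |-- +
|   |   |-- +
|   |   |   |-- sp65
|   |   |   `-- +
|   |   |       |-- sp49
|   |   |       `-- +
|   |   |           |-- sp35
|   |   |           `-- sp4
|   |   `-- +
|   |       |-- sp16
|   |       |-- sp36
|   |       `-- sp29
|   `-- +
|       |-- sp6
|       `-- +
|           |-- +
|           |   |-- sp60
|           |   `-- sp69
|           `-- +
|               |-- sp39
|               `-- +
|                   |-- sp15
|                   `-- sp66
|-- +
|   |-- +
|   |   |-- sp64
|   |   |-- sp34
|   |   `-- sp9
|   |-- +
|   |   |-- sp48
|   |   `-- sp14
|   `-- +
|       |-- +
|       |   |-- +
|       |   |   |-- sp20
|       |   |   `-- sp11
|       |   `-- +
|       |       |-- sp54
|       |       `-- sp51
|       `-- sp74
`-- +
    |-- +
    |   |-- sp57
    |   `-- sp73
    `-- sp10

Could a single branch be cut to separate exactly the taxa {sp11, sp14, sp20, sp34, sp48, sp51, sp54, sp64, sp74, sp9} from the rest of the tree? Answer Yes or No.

Yes

The most recent common ancestor of these taxa subtends ((sp64,sp34,sp9),(sp48,sp14),(((sp20,sp11),(sp54,sp51)),sp74)).
That clade has exactly 10 tips — every listed taxon and nothing else — so the group is monophyletic.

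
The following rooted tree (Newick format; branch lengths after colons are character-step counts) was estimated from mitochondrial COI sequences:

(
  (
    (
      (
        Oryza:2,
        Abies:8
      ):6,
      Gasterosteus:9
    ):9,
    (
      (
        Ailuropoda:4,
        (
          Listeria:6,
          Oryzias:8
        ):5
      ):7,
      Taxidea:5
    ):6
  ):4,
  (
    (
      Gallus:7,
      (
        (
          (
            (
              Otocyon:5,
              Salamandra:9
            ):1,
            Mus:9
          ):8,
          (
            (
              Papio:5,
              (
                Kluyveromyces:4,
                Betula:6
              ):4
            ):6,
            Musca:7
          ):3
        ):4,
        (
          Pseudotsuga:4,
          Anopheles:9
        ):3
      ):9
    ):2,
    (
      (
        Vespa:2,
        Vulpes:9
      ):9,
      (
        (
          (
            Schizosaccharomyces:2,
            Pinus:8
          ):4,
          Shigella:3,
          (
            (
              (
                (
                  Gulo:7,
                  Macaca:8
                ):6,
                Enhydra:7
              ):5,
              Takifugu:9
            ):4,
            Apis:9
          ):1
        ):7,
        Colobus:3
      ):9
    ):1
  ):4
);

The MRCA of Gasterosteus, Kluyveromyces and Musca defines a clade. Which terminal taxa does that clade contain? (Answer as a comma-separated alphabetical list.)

Tracing Gasterosteus: it sits inside ((Oryza,Abies),Gasterosteus).
Tracing Kluyveromyces: it sits inside (Kluyveromyces,Betula).
Tracing Musca: it sits inside ((Papio,(Kluyveromyces,Betula)),Musca).
The smallest clade enclosing all 3 is the whole tree (their MRCA is the root), so the answer is all 28 tips in alphabetical order.

Abies, Ailuropoda, Anopheles, Apis, Betula, Colobus, Enhydra, Gallus, Gasterosteus, Gulo, Kluyveromyces, Listeria, Macaca, Mus, Musca, Oryza, Oryzias, Otocyon, Papio, Pinus, Pseudotsuga, Salamandra, Schizosaccharomyces, Shigella, Takifugu, Taxidea, Vespa, Vulpes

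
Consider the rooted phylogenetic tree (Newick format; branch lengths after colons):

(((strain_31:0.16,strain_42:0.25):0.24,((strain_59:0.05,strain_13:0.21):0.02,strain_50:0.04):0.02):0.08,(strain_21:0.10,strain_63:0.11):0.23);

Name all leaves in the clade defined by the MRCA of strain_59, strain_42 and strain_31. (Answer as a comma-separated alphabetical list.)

strain_13, strain_31, strain_42, strain_50, strain_59

Tracing strain_59: it sits inside (strain_59,strain_13).
Tracing strain_42: it sits inside (strain_31,strain_42).
Tracing strain_31: it sits inside (strain_31,strain_42).
The smallest clade enclosing all 3 is ((strain_31,strain_42),((strain_59,strain_13),strain_50)); the answer is its 5 terminal taxa in alphabetical order.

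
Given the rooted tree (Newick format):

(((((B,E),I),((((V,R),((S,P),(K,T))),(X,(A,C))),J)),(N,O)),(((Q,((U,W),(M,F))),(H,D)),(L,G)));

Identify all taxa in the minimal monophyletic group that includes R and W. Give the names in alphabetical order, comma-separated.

Tracing R: it sits inside (V,R).
Tracing W: it sits inside (U,W).
The smallest clade enclosing both is the whole tree (their MRCA is the root), so the answer is all 24 tips in alphabetical order.

A, B, C, D, E, F, G, H, I, J, K, L, M, N, O, P, Q, R, S, T, U, V, W, X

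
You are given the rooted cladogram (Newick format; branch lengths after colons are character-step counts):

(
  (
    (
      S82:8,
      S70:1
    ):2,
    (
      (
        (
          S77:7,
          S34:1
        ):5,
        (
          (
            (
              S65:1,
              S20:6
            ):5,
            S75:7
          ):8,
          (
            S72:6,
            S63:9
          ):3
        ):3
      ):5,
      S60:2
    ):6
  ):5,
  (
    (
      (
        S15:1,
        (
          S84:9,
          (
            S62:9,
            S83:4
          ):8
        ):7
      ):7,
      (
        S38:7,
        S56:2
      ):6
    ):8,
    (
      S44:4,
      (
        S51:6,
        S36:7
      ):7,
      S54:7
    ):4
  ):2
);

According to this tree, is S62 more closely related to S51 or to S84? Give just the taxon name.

The MRCA of S62 and S84 subtends (S84,(S62,S83)) (3 taxa).
The MRCA of S62 and S51 subtends (((S15,(S84,(S62,S83))),(S38,S56)),(S44,(S51,S36),S54)) (10 taxa).
The first is nested inside the second, so S62 shares a more recent common ancestor with S84.

S84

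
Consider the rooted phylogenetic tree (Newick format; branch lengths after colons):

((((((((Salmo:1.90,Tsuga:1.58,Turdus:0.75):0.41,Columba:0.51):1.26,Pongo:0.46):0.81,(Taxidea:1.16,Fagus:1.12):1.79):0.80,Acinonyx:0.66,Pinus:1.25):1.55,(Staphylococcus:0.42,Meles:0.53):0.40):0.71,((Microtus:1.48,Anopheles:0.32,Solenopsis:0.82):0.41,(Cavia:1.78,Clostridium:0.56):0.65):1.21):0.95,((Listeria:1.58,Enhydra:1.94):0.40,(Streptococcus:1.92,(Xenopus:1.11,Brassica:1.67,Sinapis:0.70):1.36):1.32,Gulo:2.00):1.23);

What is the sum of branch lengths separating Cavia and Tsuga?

The path runs Cavia → … → MRCA → … → Tsuga; the MRCA is the node subtending (((((((Salmo,Tsuga,Turdus),Columba),Pongo),(Taxidea,Fagus)),Acinonyx,Pinus),(Staphylococcus,Meles)),((Microtus,Anopheles,Solenopsis),(Cavia,Clostridium))).
Branch lengths along that path: 1.78 + 0.65 + 1.21 + 0.71 + 1.55 + 0.80 + 0.81 + 1.26 + 0.41 + 1.58 = 10.76.

10.76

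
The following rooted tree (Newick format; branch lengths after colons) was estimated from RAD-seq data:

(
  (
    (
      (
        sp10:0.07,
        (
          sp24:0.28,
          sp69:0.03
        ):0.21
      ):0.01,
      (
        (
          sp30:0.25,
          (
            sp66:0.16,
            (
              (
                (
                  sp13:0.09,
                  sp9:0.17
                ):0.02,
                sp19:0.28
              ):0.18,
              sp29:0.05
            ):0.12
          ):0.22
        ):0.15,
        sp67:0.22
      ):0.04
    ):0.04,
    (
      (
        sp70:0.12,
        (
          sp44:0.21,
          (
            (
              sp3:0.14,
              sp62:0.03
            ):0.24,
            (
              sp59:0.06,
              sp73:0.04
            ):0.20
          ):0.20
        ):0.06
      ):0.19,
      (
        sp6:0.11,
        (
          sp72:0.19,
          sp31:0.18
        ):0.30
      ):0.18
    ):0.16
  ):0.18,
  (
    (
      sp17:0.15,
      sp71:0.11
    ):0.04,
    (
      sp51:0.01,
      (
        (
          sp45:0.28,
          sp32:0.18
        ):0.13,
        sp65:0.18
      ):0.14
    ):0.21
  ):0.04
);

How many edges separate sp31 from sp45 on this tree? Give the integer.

The MRCA of sp31 and sp45 is the root of the tree.
From sp31 up to that node: 5 branches. From sp45 up to the same node: 5 branches. Total: 5 + 5 = 10.

10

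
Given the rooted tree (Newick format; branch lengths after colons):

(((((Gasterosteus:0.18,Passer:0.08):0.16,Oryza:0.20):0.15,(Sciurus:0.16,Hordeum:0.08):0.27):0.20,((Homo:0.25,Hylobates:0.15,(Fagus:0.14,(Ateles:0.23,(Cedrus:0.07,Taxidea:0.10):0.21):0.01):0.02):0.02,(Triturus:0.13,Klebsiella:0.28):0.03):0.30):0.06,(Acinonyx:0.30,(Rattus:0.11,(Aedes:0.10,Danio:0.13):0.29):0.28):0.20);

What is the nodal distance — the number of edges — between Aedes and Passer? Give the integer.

9

The MRCA of Aedes and Passer is the root of the tree.
From Aedes up to that node: 4 branches. From Passer up to the same node: 5 branches. Total: 4 + 5 = 9.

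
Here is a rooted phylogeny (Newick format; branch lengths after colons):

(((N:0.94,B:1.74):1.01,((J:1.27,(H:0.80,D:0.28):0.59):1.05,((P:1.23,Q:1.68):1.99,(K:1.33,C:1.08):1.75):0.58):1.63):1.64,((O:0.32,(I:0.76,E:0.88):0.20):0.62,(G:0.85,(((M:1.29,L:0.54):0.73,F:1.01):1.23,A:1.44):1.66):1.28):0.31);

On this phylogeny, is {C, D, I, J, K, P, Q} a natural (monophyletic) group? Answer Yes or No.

No

The MRCA of the listed taxa is the root, so the smallest clade containing them is the whole tree.
That clade also contains A, B, E, F, G, H, L, M, N, O, which are not in the proposed group, so the group is not monophyletic.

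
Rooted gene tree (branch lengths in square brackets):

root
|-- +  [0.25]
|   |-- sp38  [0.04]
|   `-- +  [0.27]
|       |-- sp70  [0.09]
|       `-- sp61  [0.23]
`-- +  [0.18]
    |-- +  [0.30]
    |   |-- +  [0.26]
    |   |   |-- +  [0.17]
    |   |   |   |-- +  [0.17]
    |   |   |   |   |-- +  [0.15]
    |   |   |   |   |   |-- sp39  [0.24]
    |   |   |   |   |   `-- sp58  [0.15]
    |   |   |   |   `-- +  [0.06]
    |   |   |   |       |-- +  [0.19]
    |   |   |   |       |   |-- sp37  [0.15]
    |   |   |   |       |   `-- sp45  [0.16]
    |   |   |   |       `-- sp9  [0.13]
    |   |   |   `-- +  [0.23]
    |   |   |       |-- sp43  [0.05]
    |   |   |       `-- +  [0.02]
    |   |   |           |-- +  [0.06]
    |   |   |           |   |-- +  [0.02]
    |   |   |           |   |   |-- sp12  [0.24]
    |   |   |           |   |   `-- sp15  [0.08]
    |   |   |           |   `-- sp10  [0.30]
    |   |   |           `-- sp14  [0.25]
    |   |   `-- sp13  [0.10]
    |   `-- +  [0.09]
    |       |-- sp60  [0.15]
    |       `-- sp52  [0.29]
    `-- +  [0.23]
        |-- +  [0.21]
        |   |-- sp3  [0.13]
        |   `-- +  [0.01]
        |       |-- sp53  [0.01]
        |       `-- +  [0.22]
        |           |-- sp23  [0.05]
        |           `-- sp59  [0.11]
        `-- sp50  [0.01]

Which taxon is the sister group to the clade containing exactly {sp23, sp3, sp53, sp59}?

sp50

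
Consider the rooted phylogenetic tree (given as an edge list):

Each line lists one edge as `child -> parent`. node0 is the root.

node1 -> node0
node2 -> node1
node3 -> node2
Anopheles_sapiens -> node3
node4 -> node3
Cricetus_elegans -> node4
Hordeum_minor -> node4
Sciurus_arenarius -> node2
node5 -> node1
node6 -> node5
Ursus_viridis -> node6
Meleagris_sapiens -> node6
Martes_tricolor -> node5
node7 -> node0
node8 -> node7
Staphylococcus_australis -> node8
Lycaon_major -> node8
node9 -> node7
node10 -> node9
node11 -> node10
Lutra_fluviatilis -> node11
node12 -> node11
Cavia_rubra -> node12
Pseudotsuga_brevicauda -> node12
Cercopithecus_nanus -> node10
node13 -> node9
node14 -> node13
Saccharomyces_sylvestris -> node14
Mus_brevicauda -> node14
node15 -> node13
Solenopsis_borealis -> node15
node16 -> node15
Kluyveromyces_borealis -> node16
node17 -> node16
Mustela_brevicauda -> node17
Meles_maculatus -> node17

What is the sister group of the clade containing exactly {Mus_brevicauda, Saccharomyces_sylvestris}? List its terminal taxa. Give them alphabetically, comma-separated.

Kluyveromyces_borealis, Meles_maculatus, Mustela_brevicauda, Solenopsis_borealis

The clade containing exactly {Mus_brevicauda, Saccharomyces_sylvestris} attaches to the tree at the node subtending ((Saccharomyces_sylvestris,Mus_brevicauda),(Solenopsis_borealis,(Kluyveromyces_borealis,(Mustela_brevicauda,Meles_maculatus)))).
The other lineage descending from that same node — the sister group — is (Solenopsis_borealis,(Kluyveromyces_borealis,(Mustela_brevicauda,Meles_maculatus))); its 4 tips in alphabetical order are the answer.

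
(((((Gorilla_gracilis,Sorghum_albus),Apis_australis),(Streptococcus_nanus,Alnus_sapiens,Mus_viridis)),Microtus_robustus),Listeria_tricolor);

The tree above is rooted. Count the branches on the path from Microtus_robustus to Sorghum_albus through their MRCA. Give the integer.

5

The MRCA of Microtus_robustus and Sorghum_albus is the node subtending ((((Gorilla_gracilis,Sorghum_albus),Apis_australis),(Streptococcus_nanus,Alnus_sapiens,Mus_viridis)),Microtus_robustus).
From Microtus_robustus up to that node: 1 branch. From Sorghum_albus up to the same node: 4 branches. Total: 1 + 4 = 5.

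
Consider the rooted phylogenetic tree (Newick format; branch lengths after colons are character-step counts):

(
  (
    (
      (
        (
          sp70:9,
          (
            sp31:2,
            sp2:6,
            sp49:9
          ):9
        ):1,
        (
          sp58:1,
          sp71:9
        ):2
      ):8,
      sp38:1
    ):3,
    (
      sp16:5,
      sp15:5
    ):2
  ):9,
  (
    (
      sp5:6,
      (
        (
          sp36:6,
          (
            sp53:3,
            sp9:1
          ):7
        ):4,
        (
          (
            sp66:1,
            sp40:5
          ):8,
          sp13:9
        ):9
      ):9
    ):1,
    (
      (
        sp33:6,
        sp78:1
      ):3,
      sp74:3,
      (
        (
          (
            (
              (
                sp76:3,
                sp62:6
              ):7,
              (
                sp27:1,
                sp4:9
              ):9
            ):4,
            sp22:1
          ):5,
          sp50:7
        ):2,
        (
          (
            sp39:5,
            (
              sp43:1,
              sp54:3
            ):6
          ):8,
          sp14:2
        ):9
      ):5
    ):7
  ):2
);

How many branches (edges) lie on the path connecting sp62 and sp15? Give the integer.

11

The MRCA of sp62 and sp15 is the root of the tree.
From sp62 up to that node: 8 branches. From sp15 up to the same node: 3 branches. Total: 8 + 3 = 11.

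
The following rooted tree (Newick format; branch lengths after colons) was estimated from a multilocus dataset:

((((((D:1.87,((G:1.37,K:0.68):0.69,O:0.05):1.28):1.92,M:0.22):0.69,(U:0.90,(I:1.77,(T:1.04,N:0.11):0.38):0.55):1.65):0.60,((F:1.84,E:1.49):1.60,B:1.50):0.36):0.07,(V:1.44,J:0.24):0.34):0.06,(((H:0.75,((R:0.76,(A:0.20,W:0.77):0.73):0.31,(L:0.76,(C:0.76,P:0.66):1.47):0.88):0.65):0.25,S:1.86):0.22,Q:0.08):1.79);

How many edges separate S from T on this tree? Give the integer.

The MRCA of S and T is the root of the tree.
From S up to that node: 3 branches. From T up to the same node: 7 branches. Total: 3 + 7 = 10.

10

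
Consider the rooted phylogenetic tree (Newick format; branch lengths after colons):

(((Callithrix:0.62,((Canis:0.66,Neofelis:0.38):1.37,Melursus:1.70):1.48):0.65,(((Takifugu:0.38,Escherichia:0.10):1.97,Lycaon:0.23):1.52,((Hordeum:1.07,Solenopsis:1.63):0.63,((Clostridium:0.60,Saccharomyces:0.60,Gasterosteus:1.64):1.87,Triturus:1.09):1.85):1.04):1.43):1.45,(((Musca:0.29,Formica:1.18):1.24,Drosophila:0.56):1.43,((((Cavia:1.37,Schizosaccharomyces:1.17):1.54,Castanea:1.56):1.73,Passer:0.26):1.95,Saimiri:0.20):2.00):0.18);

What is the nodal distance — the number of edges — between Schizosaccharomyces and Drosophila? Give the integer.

7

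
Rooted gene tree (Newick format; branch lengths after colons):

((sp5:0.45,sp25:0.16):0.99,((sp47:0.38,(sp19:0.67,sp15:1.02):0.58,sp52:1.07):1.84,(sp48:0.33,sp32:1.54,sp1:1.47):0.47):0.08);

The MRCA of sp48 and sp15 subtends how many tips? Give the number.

7

The MRCA of sp48 and sp15 is the node subtending ((sp47,(sp19,sp15),sp52),(sp48,sp32,sp1)).
That clade contains 7 terminal taxa: sp1, sp15, sp19, sp32, sp47, sp48, sp52.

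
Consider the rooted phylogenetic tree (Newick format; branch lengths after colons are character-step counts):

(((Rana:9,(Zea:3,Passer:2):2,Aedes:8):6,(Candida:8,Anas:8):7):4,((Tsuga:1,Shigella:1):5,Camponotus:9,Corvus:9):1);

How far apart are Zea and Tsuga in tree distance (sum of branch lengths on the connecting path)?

22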